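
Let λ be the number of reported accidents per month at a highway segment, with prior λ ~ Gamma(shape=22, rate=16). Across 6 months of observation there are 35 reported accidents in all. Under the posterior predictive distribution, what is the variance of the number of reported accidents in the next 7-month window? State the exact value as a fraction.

11571/484

Total count 35 over total exposure 6 months.
Posterior: α' = 22 + 35 = 57, β' = 16 + 6 = 22.
The posterior predictive for a window of length T is Negative Binomial with variance T·α'·(β'+T)/β'² = 7·57·29/484 = 11571/484.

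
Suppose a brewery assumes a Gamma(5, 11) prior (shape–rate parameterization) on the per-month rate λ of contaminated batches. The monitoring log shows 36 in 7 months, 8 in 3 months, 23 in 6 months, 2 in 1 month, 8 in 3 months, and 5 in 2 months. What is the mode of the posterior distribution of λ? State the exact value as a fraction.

86/33

Total count: 36 + 8 + 23 + 2 + 8 + 5 = 82.
Total exposure: 7 + 3 + 6 + 1 + 3 + 2 = 22 months.
Gamma(α, β) with Poisson data over total exposure Σt gives posterior Gamma(α+Σx, β+Σt) = Gamma(87, 33).
Posterior mode = (α'−1)/β' = 86/33.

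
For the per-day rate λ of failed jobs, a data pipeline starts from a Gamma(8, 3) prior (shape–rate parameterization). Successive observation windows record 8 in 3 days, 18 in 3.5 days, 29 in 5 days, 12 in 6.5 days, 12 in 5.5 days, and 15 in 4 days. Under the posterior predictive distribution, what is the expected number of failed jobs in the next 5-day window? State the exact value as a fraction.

Total count: 8 + 18 + 29 + 12 + 12 + 15 = 94.
Total exposure: 3 + 3.5 + 5 + 6.5 + 5.5 + 4 = 27.5 days.
By Gamma–Poisson conjugacy, the posterior is Gamma(α + Σx, β + Σt) = Gamma(8 + 94, 3 + 27.5) = Gamma(102, 61/2).
Predictive mean over a 5-day window = T·E[λ|data] = 5·102/(61/2) = 1020/61.

1020/61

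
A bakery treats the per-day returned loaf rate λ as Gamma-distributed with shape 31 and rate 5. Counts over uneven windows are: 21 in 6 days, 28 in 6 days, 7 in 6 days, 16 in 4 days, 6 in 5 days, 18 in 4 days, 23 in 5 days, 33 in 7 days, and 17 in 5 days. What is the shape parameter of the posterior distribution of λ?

Total count: 21 + 28 + 7 + 16 + 6 + 18 + 23 + 33 + 17 = 169.
Total exposure: 6 + 6 + 6 + 4 + 5 + 4 + 5 + 7 + 5 = 48 days.
By Gamma–Poisson conjugacy, the posterior is Gamma(α + Σx, β + Σt) = Gamma(31 + 169, 5 + 48) = Gamma(200, 53).

200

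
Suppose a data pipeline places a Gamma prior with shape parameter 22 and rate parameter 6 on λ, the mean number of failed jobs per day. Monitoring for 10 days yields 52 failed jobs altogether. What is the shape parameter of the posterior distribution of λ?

74

Total count 52 over total exposure 10 days.
By Gamma–Poisson conjugacy, the posterior is Gamma(α + Σx, β + Σt) = Gamma(22 + 52, 6 + 10) = Gamma(74, 16).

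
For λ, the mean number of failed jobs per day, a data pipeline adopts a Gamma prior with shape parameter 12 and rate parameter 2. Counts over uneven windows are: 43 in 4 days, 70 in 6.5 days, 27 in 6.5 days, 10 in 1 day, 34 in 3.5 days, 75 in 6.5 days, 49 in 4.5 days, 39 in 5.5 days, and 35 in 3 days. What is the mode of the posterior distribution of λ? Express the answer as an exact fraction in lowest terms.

393/43

Total count: 43 + 70 + 27 + 10 + 34 + 75 + 49 + 39 + 35 = 382.
Total exposure: 4 + 6.5 + 6.5 + 1 + 3.5 + 6.5 + 4.5 + 5.5 + 3 = 41 days.
By Gamma–Poisson conjugacy, the posterior is Gamma(α + Σx, β + Σt) = Gamma(12 + 382, 2 + 41) = Gamma(394, 43).
Posterior mode = (α'−1)/β' = 393/43.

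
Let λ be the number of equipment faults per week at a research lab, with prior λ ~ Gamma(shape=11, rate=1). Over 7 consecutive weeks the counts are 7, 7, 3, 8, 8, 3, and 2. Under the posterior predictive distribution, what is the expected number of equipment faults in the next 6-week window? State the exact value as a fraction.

Total count: 7 + 7 + 3 + 8 + 8 + 3 + 2 = 38.
Total exposure: 7 weeks.
The Gamma prior is conjugate for the Poisson rate, so λ | data ~ Gamma(11+38, 1+7) = Gamma(49, 8).
Predictive mean over a 6-week window = T·E[λ|data] = 6·49/8 = 147/4.

147/4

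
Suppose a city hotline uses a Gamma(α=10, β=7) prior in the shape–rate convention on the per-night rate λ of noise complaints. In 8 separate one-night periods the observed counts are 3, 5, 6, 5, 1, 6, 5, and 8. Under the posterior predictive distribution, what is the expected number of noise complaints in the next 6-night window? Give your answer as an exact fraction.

98/5

Total count: 3 + 5 + 6 + 5 + 1 + 6 + 5 + 8 = 39.
Total exposure: 8 nights.
By Gamma–Poisson conjugacy, the posterior is Gamma(α + Σx, β + Σt) = Gamma(10 + 39, 7 + 8) = Gamma(49, 15).
Predictive mean over a 6-night window = T·E[λ|data] = 6·49/15 = 98/5.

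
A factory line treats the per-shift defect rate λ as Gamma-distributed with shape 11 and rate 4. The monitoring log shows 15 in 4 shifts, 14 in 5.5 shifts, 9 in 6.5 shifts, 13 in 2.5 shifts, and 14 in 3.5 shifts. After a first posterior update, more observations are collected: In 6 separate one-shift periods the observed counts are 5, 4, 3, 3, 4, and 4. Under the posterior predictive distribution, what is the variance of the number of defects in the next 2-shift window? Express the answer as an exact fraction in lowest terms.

Total count: 15 + 14 + 9 + 13 + 14 = 65.
Total exposure: 4 + 5.5 + 6.5 + 2.5 + 3.5 = 22 shifts.
After the first batch: Gamma(11 + 65, 4 + 22) = Gamma(76, 26).
Total count: 5 + 4 + 3 + 3 + 4 + 4 = 23.
Total exposure: 6 shifts.
After the second batch: Gamma(76 + 23, 26 + 6) = Gamma(99, 32).
The posterior predictive for a window of length T is Negative Binomial with variance T·α'·(β'+T)/β'² = 2·99·34/1024 = 1683/256.

1683/256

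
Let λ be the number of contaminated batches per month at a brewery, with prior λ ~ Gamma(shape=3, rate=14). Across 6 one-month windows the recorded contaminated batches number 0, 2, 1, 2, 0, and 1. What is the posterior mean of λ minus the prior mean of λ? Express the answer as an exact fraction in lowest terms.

33/140

Total count: 0 + 2 + 1 + 2 + 0 + 1 = 6.
Total exposure: 6 months.
Gamma(α, β) with Poisson data over total exposure Σt gives posterior Gamma(α+Σx, β+Σt) = Gamma(9, 20).
Posterior mean = 9/20 = 9/20; prior mean = 3/14 = 3/14. Difference = 9/20 − 3/14 = 33/140.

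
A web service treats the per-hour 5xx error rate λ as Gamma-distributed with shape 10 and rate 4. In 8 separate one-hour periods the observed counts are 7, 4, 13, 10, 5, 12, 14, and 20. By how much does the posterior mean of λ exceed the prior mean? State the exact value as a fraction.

65/12

Total count: 7 + 4 + 13 + 10 + 5 + 12 + 14 + 20 = 85.
Total exposure: 8 hours.
By Gamma–Poisson conjugacy, the posterior is Gamma(α + Σx, β + Σt) = Gamma(10 + 85, 4 + 8) = Gamma(95, 12).
Posterior mean = 95/12 = 95/12; prior mean = 10/4 = 5/2. Difference = 95/12 − 5/2 = 65/12.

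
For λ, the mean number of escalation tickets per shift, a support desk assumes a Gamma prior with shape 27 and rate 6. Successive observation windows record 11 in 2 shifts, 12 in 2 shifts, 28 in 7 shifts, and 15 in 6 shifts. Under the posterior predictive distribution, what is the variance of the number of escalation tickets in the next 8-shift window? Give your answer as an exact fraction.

23064/529

Total count: 11 + 12 + 28 + 15 = 66.
Total exposure: 2 + 2 + 7 + 6 = 17 shifts.
Gamma(α, β) with Poisson data over total exposure Σt gives posterior Gamma(α+Σx, β+Σt) = Gamma(93, 23).
The posterior predictive for a window of length T is Negative Binomial with variance T·α'·(β'+T)/β'² = 8·93·31/529 = 23064/529.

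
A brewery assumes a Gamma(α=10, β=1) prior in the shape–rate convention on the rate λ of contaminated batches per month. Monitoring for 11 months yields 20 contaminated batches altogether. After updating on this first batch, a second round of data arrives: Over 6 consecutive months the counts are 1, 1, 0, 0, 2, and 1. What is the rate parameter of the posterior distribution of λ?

18

Total count 20 over total exposure 11 months.
After the first batch: Gamma(10 + 20, 1 + 11) = Gamma(30, 12).
Total count: 1 + 1 + 0 + 0 + 2 + 1 = 5.
Total exposure: 6 months.
After the second batch: Gamma(30 + 5, 12 + 6) = Gamma(35, 18).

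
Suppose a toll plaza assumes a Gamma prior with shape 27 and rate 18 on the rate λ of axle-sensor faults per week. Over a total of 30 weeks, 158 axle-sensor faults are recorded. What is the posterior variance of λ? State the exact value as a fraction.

Total count 158 over total exposure 30 weeks.
The Gamma prior is conjugate for the Poisson rate, so λ | data ~ Gamma(27+158, 18+30) = Gamma(185, 48).
Posterior variance = α'/β'² = 185/2304.

185/2304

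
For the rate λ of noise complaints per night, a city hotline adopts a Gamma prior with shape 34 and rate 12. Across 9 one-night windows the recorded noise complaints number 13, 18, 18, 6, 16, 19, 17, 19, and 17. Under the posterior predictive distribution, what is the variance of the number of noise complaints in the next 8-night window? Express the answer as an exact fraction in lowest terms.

13688/147

Total count: 13 + 18 + 18 + 6 + 16 + 19 + 17 + 19 + 17 = 143.
Total exposure: 9 nights.
The Gamma prior is conjugate for the Poisson rate, so λ | data ~ Gamma(34+143, 12+9) = Gamma(177, 21).
The posterior predictive for a window of length T is Negative Binomial with variance T·α'·(β'+T)/β'² = 8·177·29/441 = 13688/147.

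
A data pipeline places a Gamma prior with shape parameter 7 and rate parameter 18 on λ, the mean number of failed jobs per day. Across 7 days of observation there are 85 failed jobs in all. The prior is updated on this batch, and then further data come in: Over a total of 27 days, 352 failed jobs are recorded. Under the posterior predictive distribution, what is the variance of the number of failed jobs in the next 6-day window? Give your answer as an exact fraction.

Total count 85 over total exposure 7 days.
After the first batch: Gamma(7 + 85, 18 + 7) = Gamma(92, 25).
Total count 352 over total exposure 27 days.
After the second batch: Gamma(92 + 352, 25 + 27) = Gamma(444, 52).
The posterior predictive for a window of length T is Negative Binomial with variance T·α'·(β'+T)/β'² = 6·444·58/2704 = 9657/169.

9657/169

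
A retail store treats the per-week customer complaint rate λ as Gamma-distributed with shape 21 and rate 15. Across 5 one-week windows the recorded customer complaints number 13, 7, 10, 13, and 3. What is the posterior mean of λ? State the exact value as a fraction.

67/20

Total count: 13 + 7 + 10 + 13 + 3 = 46.
Total exposure: 5 weeks.
By Gamma–Poisson conjugacy, the posterior is Gamma(α + Σx, β + Σt) = Gamma(21 + 46, 15 + 5) = Gamma(67, 20).
Posterior mean = α'/β' = 67/20.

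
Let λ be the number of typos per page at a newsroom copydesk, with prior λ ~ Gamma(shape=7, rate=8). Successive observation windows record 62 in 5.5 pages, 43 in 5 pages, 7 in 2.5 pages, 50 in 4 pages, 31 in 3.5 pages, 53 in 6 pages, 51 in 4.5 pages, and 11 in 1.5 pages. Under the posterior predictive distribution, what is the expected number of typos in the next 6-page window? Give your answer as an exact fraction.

Total count: 62 + 43 + 7 + 50 + 31 + 53 + 51 + 11 = 308.
Total exposure: 5.5 + 5 + 2.5 + 4 + 3.5 + 6 + 4.5 + 1.5 = 32.5 pages.
Conjugate update: add total count to the shape and total exposure to the rate, giving Gamma(315, 81/2).
Predictive mean over a 6-page window = T·E[λ|data] = 6·315/(81/2) = 140/3.

140/3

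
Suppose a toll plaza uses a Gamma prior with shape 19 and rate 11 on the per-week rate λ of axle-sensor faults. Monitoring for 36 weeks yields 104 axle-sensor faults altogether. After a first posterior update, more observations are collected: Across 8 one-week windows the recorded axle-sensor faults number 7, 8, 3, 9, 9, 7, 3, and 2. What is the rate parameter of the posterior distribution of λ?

55

Total count 104 over total exposure 36 weeks.
After the first batch: Gamma(19 + 104, 11 + 36) = Gamma(123, 47).
Total count: 7 + 8 + 3 + 9 + 9 + 7 + 3 + 2 = 48.
Total exposure: 8 weeks.
After the second batch: Gamma(123 + 48, 47 + 8) = Gamma(171, 55).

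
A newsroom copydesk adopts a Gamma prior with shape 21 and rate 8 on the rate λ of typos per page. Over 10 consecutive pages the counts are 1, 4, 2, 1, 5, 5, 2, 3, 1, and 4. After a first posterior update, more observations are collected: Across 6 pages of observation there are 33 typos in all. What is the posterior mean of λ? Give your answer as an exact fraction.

41/12

Total count: 1 + 4 + 2 + 1 + 5 + 5 + 2 + 3 + 1 + 4 = 28.
Total exposure: 10 pages.
After the first batch: Gamma(21 + 28, 8 + 10) = Gamma(49, 18).
Total count 33 over total exposure 6 pages.
After the second batch: Gamma(49 + 33, 18 + 6) = Gamma(82, 24).
Posterior mean = α'/β' = 82/24 = 41/12.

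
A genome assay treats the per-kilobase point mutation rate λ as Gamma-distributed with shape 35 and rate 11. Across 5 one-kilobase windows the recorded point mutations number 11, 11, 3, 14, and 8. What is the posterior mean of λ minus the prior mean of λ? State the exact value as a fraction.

171/88

Total count: 11 + 11 + 3 + 14 + 8 = 47.
Total exposure: 5 kilobases.
By Gamma–Poisson conjugacy, the posterior is Gamma(α + Σx, β + Σt) = Gamma(35 + 47, 11 + 5) = Gamma(82, 16).
Posterior mean = 82/16 = 41/8; prior mean = 35/11 = 35/11. Difference = 41/8 − 35/11 = 171/88.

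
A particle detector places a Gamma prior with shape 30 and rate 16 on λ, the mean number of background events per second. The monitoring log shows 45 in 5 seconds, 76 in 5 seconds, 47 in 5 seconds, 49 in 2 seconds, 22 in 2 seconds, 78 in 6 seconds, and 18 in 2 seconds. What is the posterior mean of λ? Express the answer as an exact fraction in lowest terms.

365/43

Total count: 45 + 76 + 47 + 49 + 22 + 78 + 18 = 335.
Total exposure: 5 + 5 + 5 + 2 + 2 + 6 + 2 = 27 seconds.
The Gamma prior is conjugate for the Poisson rate, so λ | data ~ Gamma(30+335, 16+27) = Gamma(365, 43).
Posterior mean = α'/β' = 365/43.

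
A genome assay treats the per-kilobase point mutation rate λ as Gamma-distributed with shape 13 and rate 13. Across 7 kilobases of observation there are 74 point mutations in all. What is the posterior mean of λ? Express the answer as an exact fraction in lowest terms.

87/20

Total count 74 over total exposure 7 kilobases.
The Gamma prior is conjugate for the Poisson rate, so λ | data ~ Gamma(13+74, 13+7) = Gamma(87, 20).
Posterior mean = α'/β' = 87/20.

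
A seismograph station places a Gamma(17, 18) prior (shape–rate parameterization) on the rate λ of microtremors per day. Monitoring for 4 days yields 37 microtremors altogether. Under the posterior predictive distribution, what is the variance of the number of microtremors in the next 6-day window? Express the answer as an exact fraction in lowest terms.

2268/121

Total count 37 over total exposure 4 days.
The Gamma prior is conjugate for the Poisson rate, so λ | data ~ Gamma(17+37, 18+4) = Gamma(54, 22).
The posterior predictive for a window of length T is Negative Binomial with variance T·α'·(β'+T)/β'² = 6·54·28/484 = 2268/121.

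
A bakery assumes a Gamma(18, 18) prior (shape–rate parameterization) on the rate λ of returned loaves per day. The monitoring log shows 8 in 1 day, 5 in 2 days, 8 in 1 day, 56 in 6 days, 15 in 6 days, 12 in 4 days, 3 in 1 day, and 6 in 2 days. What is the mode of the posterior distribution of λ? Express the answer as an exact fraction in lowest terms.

Total count: 8 + 5 + 8 + 56 + 15 + 12 + 3 + 6 = 113.
Total exposure: 1 + 2 + 1 + 6 + 6 + 4 + 1 + 2 = 23 days.
Posterior: α' = 18 + 113 = 131, β' = 18 + 23 = 41.
Posterior mode = (α'−1)/β' = 130/41.

130/41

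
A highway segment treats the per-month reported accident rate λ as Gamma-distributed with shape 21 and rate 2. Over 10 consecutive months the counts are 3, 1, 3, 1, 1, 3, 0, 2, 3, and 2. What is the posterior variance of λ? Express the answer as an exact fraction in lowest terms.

5/18

Total count: 3 + 1 + 3 + 1 + 1 + 3 + 0 + 2 + 3 + 2 = 19.
Total exposure: 10 months.
By Gamma–Poisson conjugacy, the posterior is Gamma(α + Σx, β + Σt) = Gamma(21 + 19, 2 + 10) = Gamma(40, 12).
Posterior variance = α'/β'² = 40/144 = 5/18.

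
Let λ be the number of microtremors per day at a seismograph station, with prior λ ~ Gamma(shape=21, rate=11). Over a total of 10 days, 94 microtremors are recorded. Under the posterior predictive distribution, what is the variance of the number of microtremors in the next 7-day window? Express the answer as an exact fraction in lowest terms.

460/9

Total count 94 over total exposure 10 days.
Gamma(α, β) with Poisson data over total exposure Σt gives posterior Gamma(α+Σx, β+Σt) = Gamma(115, 21).
The posterior predictive for a window of length T is Negative Binomial with variance T·α'·(β'+T)/β'² = 7·115·28/441 = 460/9.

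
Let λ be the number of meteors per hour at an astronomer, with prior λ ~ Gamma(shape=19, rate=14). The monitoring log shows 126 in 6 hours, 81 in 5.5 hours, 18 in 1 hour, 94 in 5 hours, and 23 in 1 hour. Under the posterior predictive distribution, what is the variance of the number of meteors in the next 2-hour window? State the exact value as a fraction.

99636/4225

Total count: 126 + 81 + 18 + 94 + 23 = 342.
Total exposure: 6 + 5.5 + 1 + 5 + 1 = 18.5 hours.
Gamma(α, β) with Poisson data over total exposure Σt gives posterior Gamma(α+Σx, β+Σt) = Gamma(361, 65/2).
The posterior predictive for a window of length T is Negative Binomial with variance T·α'·(β'+T)/β'² = 2·361·(69/2)/(4225/4) = 99636/4225.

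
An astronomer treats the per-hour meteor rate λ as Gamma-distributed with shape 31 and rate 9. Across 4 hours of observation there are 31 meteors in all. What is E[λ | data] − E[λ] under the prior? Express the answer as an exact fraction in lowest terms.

Total count 31 over total exposure 4 hours.
Posterior: α' = 31 + 31 = 62, β' = 9 + 4 = 13.
Posterior mean = 62/13 = 62/13; prior mean = 31/9 = 31/9. Difference = 62/13 − 31/9 = 155/117.

155/117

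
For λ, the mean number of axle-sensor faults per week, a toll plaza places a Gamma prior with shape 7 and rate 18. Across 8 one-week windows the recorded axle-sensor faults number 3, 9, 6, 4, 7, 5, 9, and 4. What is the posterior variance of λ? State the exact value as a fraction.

Total count: 3 + 9 + 6 + 4 + 7 + 5 + 9 + 4 = 47.
Total exposure: 8 weeks.
The Gamma prior is conjugate for the Poisson rate, so λ | data ~ Gamma(7+47, 18+8) = Gamma(54, 26).
Posterior variance = α'/β'² = 54/676 = 27/338.

27/338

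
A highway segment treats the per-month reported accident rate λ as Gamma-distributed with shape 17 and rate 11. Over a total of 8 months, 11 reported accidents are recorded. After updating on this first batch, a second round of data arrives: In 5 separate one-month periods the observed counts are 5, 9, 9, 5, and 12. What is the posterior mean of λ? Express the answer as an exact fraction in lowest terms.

17/6

Total count 11 over total exposure 8 months.
After the first batch: Gamma(17 + 11, 11 + 8) = Gamma(28, 19).
Total count: 5 + 9 + 9 + 5 + 12 = 40.
Total exposure: 5 months.
After the second batch: Gamma(28 + 40, 19 + 5) = Gamma(68, 24).
Posterior mean = α'/β' = 68/24 = 17/6.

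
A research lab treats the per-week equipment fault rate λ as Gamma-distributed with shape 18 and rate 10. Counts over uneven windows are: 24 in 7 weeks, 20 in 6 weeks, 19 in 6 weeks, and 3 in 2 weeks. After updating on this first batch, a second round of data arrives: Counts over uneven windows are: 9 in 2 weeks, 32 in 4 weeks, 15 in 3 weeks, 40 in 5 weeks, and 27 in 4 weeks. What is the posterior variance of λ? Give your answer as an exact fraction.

Total count: 24 + 20 + 19 + 3 = 66.
Total exposure: 7 + 6 + 6 + 2 = 21 weeks.
After the first batch: Gamma(18 + 66, 10 + 21) = Gamma(84, 31).
Total count: 9 + 32 + 15 + 40 + 27 = 123.
Total exposure: 2 + 4 + 3 + 5 + 4 = 18 weeks.
After the second batch: Gamma(84 + 123, 31 + 18) = Gamma(207, 49).
Posterior variance = α'/β'² = 207/2401.

207/2401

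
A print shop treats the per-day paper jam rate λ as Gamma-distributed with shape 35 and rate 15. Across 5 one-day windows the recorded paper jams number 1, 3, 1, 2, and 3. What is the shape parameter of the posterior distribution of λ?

45

Total count: 1 + 3 + 1 + 2 + 3 = 10.
Total exposure: 5 days.
Posterior: α' = 35 + 10 = 45, β' = 15 + 5 = 20.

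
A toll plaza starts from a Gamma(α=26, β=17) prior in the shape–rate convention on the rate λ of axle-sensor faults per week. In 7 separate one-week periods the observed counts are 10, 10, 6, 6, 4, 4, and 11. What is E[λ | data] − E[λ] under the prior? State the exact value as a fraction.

685/408

Total count: 10 + 10 + 6 + 6 + 4 + 4 + 11 = 51.
Total exposure: 7 weeks.
Posterior: α' = 26 + 51 = 77, β' = 17 + 7 = 24.
Posterior mean = 77/24 = 77/24; prior mean = 26/17 = 26/17. Difference = 77/24 − 26/17 = 685/408.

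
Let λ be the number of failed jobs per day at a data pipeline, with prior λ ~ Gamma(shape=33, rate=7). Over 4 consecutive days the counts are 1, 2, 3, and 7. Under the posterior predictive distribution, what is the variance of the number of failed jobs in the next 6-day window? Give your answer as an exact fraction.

Total count: 1 + 2 + 3 + 7 = 13.
Total exposure: 4 days.
Gamma(α, β) with Poisson data over total exposure Σt gives posterior Gamma(α+Σx, β+Σt) = Gamma(46, 11).
The posterior predictive for a window of length T is Negative Binomial with variance T·α'·(β'+T)/β'² = 6·46·17/121 = 4692/121.

4692/121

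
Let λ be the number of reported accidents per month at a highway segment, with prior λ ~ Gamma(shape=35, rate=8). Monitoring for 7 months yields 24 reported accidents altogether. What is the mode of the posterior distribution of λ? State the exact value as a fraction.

58/15

Total count 24 over total exposure 7 months.
Posterior: α' = 35 + 24 = 59, β' = 8 + 7 = 15.
Posterior mode = (α'−1)/β' = 58/15.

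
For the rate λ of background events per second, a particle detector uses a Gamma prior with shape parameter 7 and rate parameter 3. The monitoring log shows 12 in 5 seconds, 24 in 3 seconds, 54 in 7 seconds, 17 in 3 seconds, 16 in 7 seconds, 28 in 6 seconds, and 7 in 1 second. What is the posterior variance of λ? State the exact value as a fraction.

33/245

Total count: 12 + 24 + 54 + 17 + 16 + 28 + 7 = 158.
Total exposure: 5 + 3 + 7 + 3 + 7 + 6 + 1 = 32 seconds.
By Gamma–Poisson conjugacy, the posterior is Gamma(α + Σx, β + Σt) = Gamma(7 + 158, 3 + 32) = Gamma(165, 35).
Posterior variance = α'/β'² = 165/1225 = 33/245.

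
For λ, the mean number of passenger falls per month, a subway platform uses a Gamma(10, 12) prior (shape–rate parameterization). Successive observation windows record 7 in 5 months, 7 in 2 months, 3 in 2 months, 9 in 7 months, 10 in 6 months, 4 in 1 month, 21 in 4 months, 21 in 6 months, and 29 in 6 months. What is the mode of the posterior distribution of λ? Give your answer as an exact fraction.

40/17

Total count: 7 + 7 + 3 + 9 + 10 + 4 + 21 + 21 + 29 = 111.
Total exposure: 5 + 2 + 2 + 7 + 6 + 1 + 4 + 6 + 6 = 39 months.
Gamma(α, β) with Poisson data over total exposure Σt gives posterior Gamma(α+Σx, β+Σt) = Gamma(121, 51).
Posterior mode = (α'−1)/β' = 120/51 = 40/17.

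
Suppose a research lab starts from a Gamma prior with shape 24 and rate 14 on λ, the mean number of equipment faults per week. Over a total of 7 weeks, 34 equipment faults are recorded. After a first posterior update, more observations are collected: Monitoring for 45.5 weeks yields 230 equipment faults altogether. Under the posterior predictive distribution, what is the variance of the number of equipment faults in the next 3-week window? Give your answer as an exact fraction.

240192/17689

Total count 34 over total exposure 7 weeks.
After the first batch: Gamma(24 + 34, 14 + 7) = Gamma(58, 21).
Total count 230 over total exposure 45.5 weeks.
After the second batch: Gamma(58 + 230, 21 + 45.5) = Gamma(288, 133/2).
The posterior predictive for a window of length T is Negative Binomial with variance T·α'·(β'+T)/β'² = 3·288·(139/2)/(17689/4) = 240192/17689.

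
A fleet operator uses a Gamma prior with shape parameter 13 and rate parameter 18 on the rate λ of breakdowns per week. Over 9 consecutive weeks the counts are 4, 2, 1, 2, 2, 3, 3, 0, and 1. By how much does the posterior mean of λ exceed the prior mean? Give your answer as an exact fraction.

23/54

Total count: 4 + 2 + 1 + 2 + 2 + 3 + 3 + 0 + 1 = 18.
Total exposure: 9 weeks.
By Gamma–Poisson conjugacy, the posterior is Gamma(α + Σx, β + Σt) = Gamma(13 + 18, 18 + 9) = Gamma(31, 27).
Posterior mean = 31/27 = 31/27; prior mean = 13/18 = 13/18. Difference = 31/27 − 13/18 = 23/54.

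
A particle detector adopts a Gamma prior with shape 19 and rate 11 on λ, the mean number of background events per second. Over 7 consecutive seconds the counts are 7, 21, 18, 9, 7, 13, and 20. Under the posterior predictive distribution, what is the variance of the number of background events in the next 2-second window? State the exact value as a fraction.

380/27

Total count: 7 + 21 + 18 + 9 + 7 + 13 + 20 = 95.
Total exposure: 7 seconds.
The Gamma prior is conjugate for the Poisson rate, so λ | data ~ Gamma(19+95, 11+7) = Gamma(114, 18).
The posterior predictive for a window of length T is Negative Binomial with variance T·α'·(β'+T)/β'² = 2·114·20/324 = 380/27.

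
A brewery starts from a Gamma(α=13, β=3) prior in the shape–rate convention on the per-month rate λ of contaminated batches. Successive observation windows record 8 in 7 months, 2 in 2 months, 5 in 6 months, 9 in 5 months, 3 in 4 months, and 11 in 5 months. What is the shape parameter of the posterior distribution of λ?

Total count: 8 + 2 + 5 + 9 + 3 + 11 = 38.
Total exposure: 7 + 2 + 6 + 5 + 4 + 5 = 29 months.
Posterior: α' = 13 + 38 = 51, β' = 3 + 29 = 32.

51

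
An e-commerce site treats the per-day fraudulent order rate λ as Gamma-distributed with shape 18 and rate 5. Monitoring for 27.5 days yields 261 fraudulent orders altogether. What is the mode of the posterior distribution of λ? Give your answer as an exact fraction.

Total count 261 over total exposure 27.5 days.
Conjugate update: add total count to the shape and total exposure to the rate, giving Gamma(279, 65/2).
Posterior mode = (α'−1)/β' = 278/(65/2) = 556/65.

556/65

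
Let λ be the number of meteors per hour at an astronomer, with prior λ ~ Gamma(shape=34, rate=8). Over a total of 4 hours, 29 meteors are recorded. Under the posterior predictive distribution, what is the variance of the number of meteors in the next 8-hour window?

Total count 29 over total exposure 4 hours.
Conjugate update: add total count to the shape and total exposure to the rate, giving Gamma(63, 12).
The posterior predictive for a window of length T is Negative Binomial with variance T·α'·(β'+T)/β'² = 8·63·20/144 = 70.

70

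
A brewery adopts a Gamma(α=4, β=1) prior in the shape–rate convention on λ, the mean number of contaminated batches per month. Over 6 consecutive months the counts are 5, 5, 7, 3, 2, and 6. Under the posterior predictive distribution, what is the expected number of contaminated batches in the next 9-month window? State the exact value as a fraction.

288/7

Total count: 5 + 5 + 7 + 3 + 2 + 6 = 28.
Total exposure: 6 months.
Posterior: α' = 4 + 28 = 32, β' = 1 + 6 = 7.
Predictive mean over a 9-month window = T·E[λ|data] = 9·32/7 = 288/7.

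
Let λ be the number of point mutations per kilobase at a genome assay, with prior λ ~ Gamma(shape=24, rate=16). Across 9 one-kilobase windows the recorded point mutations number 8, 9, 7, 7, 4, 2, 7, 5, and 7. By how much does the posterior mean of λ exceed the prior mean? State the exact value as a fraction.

17/10

Total count: 8 + 9 + 7 + 7 + 4 + 2 + 7 + 5 + 7 = 56.
Total exposure: 9 kilobases.
By Gamma–Poisson conjugacy, the posterior is Gamma(α + Σx, β + Σt) = Gamma(24 + 56, 16 + 9) = Gamma(80, 25).
Posterior mean = 80/25 = 16/5; prior mean = 24/16 = 3/2. Difference = 16/5 − 3/2 = 17/10.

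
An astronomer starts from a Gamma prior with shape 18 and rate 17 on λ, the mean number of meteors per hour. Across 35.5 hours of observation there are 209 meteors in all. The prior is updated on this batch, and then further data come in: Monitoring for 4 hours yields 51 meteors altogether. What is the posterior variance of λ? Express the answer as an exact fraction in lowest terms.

Total count 209 over total exposure 35.5 hours.
After the first batch: Gamma(18 + 209, 17 + 35.5) = Gamma(227, 105/2).
Total count 51 over total exposure 4 hours.
After the second batch: Gamma(227 + 51, 105/2 + 4) = Gamma(278, 113/2).
Posterior variance = α'/β'² = 278/(12769/4) = 1112/12769.

1112/12769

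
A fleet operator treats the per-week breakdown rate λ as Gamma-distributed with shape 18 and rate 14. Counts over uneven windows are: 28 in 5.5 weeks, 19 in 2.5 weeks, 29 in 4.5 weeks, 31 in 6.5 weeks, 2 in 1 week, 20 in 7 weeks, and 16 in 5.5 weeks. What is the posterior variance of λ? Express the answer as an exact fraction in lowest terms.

Total count: 28 + 19 + 29 + 31 + 2 + 20 + 16 = 145.
Total exposure: 5.5 + 2.5 + 4.5 + 6.5 + 1 + 7 + 5.5 = 32.5 weeks.
The Gamma prior is conjugate for the Poisson rate, so λ | data ~ Gamma(18+145, 14+32.5) = Gamma(163, 93/2).
Posterior variance = α'/β'² = 163/(8649/4) = 652/8649.

652/8649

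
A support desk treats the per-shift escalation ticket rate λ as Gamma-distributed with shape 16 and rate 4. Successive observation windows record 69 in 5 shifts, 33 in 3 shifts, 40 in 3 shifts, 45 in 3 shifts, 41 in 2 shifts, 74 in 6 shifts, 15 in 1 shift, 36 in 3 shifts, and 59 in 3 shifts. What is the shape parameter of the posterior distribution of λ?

Total count: 69 + 33 + 40 + 45 + 41 + 74 + 15 + 36 + 59 = 412.
Total exposure: 5 + 3 + 3 + 3 + 2 + 6 + 1 + 3 + 3 = 29 shifts.
Gamma(α, β) with Poisson data over total exposure Σt gives posterior Gamma(α+Σx, β+Σt) = Gamma(428, 33).

428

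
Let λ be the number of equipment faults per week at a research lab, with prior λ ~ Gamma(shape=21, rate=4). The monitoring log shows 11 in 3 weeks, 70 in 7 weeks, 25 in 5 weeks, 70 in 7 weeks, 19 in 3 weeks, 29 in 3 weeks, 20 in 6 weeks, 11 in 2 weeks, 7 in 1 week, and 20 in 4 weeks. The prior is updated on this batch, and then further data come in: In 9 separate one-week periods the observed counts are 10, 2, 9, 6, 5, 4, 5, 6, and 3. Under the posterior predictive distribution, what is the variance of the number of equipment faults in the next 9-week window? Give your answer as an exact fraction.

Total count: 11 + 70 + 25 + 70 + 19 + 29 + 20 + 11 + 7 + 20 = 282.
Total exposure: 3 + 7 + 5 + 7 + 3 + 3 + 6 + 2 + 1 + 4 = 41 weeks.
After the first batch: Gamma(21 + 282, 4 + 41) = Gamma(303, 45).
Total count: 10 + 2 + 9 + 6 + 5 + 4 + 5 + 6 + 3 = 50.
Total exposure: 9 weeks.
After the second batch: Gamma(303 + 50, 45 + 9) = Gamma(353, 54).
The posterior predictive for a window of length T is Negative Binomial with variance T·α'·(β'+T)/β'² = 9·353·63/2916 = 2471/36.

2471/36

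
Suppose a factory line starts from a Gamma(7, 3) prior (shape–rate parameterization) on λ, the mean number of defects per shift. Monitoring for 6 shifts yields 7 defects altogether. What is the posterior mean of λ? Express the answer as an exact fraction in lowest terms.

14/9

Total count 7 over total exposure 6 shifts.
By Gamma–Poisson conjugacy, the posterior is Gamma(α + Σx, β + Σt) = Gamma(7 + 7, 3 + 6) = Gamma(14, 9).
Posterior mean = α'/β' = 14/9.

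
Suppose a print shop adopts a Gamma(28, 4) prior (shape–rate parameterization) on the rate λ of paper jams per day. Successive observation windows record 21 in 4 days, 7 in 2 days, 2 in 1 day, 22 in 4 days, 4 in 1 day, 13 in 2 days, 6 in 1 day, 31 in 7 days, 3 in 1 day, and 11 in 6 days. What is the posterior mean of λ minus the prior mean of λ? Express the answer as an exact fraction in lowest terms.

-83/33

Total count: 21 + 7 + 2 + 22 + 4 + 13 + 6 + 31 + 3 + 11 = 120.
Total exposure: 4 + 2 + 1 + 4 + 1 + 2 + 1 + 7 + 1 + 6 = 29 days.
Conjugate update: add total count to the shape and total exposure to the rate, giving Gamma(148, 33).
Posterior mean = 148/33 = 148/33; prior mean = 28/4 = 7. Difference = 148/33 − 7 = -83/33.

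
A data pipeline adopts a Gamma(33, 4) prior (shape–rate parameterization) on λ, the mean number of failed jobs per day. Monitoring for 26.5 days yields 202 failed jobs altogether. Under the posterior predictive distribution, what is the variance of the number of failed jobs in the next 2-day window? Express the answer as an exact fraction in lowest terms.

61100/3721

Total count 202 over total exposure 26.5 days.
By Gamma–Poisson conjugacy, the posterior is Gamma(α + Σx, β + Σt) = Gamma(33 + 202, 4 + 26.5) = Gamma(235, 61/2).
The posterior predictive for a window of length T is Negative Binomial with variance T·α'·(β'+T)/β'² = 2·235·(65/2)/(3721/4) = 61100/3721.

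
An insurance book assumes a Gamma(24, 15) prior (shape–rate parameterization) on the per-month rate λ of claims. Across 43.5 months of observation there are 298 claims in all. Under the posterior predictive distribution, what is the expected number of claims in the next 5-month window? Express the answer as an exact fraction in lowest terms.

Total count 298 over total exposure 43.5 months.
The Gamma prior is conjugate for the Poisson rate, so λ | data ~ Gamma(24+298, 15+43.5) = Gamma(322, 117/2).
Predictive mean over a 5-month window = T·E[λ|data] = 5·322/(117/2) = 3220/117.

3220/117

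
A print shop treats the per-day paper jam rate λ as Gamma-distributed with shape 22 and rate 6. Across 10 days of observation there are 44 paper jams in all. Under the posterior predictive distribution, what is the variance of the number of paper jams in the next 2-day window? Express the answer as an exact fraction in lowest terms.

Total count 44 over total exposure 10 days.
Gamma(α, β) with Poisson data over total exposure Σt gives posterior Gamma(α+Σx, β+Σt) = Gamma(66, 16).
The posterior predictive for a window of length T is Negative Binomial with variance T·α'·(β'+T)/β'² = 2·66·18/256 = 297/32.

297/32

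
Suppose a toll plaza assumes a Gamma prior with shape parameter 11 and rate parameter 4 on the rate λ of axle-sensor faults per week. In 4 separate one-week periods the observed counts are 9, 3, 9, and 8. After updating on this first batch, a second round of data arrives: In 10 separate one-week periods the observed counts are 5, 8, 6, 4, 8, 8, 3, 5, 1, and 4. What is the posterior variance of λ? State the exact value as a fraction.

Total count: 9 + 3 + 9 + 8 = 29.
Total exposure: 4 weeks.
After the first batch: Gamma(11 + 29, 4 + 4) = Gamma(40, 8).
Total count: 5 + 8 + 6 + 4 + 8 + 8 + 3 + 5 + 1 + 4 = 52.
Total exposure: 10 weeks.
After the second batch: Gamma(40 + 52, 8 + 10) = Gamma(92, 18).
Posterior variance = α'/β'² = 92/324 = 23/81.

23/81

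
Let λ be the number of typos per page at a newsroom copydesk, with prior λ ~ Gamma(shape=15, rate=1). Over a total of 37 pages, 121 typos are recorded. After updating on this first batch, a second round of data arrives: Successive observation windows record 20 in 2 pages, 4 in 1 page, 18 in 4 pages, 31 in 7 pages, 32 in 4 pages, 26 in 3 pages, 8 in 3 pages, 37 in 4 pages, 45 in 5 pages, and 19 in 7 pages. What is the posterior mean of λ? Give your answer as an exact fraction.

Total count 121 over total exposure 37 pages.
After the first batch: Gamma(15 + 121, 1 + 37) = Gamma(136, 38).
Total count: 20 + 4 + 18 + 31 + 32 + 26 + 8 + 37 + 45 + 19 = 240.
Total exposure: 2 + 1 + 4 + 7 + 4 + 3 + 3 + 4 + 5 + 7 = 40 pages.
After the second batch: Gamma(136 + 240, 38 + 40) = Gamma(376, 78).
Posterior mean = α'/β' = 376/78 = 188/39.

188/39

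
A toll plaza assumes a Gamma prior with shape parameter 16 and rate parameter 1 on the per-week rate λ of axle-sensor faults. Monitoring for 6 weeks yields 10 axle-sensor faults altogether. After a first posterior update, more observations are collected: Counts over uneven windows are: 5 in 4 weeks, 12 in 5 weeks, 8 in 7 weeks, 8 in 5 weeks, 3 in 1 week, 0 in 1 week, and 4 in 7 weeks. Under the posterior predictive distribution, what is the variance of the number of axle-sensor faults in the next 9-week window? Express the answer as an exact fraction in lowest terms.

Total count 10 over total exposure 6 weeks.
After the first batch: Gamma(16 + 10, 1 + 6) = Gamma(26, 7).
Total count: 5 + 12 + 8 + 8 + 3 + 0 + 4 = 40.
Total exposure: 4 + 5 + 7 + 5 + 1 + 1 + 7 = 30 weeks.
After the second batch: Gamma(26 + 40, 7 + 30) = Gamma(66, 37).
The posterior predictive for a window of length T is Negative Binomial with variance T·α'·(β'+T)/β'² = 9·66·46/1369 = 27324/1369.

27324/1369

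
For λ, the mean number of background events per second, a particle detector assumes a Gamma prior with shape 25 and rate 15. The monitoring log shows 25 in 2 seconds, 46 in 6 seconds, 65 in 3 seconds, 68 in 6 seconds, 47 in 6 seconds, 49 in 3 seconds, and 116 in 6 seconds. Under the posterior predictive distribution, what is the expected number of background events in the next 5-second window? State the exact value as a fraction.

2205/47

Total count: 25 + 46 + 65 + 68 + 47 + 49 + 116 = 416.
Total exposure: 2 + 6 + 3 + 6 + 6 + 3 + 6 = 32 seconds.
Conjugate update: add total count to the shape and total exposure to the rate, giving Gamma(441, 47).
Predictive mean over a 5-second window = T·E[λ|data] = 5·441/47 = 2205/47.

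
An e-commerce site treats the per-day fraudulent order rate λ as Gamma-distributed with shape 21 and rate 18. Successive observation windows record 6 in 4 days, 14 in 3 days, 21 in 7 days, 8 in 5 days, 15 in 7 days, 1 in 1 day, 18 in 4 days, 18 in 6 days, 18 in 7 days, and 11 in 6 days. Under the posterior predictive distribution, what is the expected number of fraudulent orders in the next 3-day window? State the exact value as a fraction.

Total count: 6 + 14 + 21 + 8 + 15 + 1 + 18 + 18 + 18 + 11 = 130.
Total exposure: 4 + 3 + 7 + 5 + 7 + 1 + 4 + 6 + 7 + 6 = 50 days.
By Gamma–Poisson conjugacy, the posterior is Gamma(α + Σx, β + Σt) = Gamma(21 + 130, 18 + 50) = Gamma(151, 68).
Predictive mean over a 3-day window = T·E[λ|data] = 3·151/68 = 453/68.

453/68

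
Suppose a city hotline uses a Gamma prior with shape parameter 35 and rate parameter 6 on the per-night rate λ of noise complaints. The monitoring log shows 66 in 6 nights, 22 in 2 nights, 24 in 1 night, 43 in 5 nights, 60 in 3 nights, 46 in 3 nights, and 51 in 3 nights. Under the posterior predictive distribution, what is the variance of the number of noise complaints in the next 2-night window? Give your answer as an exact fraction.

21514/841

Total count: 66 + 22 + 24 + 43 + 60 + 46 + 51 = 312.
Total exposure: 6 + 2 + 1 + 5 + 3 + 3 + 3 = 23 nights.
Posterior: α' = 35 + 312 = 347, β' = 6 + 23 = 29.
The posterior predictive for a window of length T is Negative Binomial with variance T·α'·(β'+T)/β'² = 2·347·31/841 = 21514/841.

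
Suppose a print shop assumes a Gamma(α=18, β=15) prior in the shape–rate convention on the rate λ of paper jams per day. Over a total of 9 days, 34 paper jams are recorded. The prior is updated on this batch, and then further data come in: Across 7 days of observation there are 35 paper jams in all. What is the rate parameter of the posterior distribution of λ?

31

Total count 34 over total exposure 9 days.
After the first batch: Gamma(18 + 34, 15 + 9) = Gamma(52, 24).
Total count 35 over total exposure 7 days.
After the second batch: Gamma(52 + 35, 24 + 7) = Gamma(87, 31).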